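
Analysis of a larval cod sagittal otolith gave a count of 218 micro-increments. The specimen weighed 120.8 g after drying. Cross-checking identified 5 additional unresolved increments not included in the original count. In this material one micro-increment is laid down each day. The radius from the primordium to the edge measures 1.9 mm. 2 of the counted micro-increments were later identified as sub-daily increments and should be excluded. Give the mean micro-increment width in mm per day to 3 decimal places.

Adjusted count: 218 − 2 + 5 = 221 micro-increments.
1.9 mm over 221 days gives 1.9 / 221 ≈ 0.009 mm per day.

0.009 mm per day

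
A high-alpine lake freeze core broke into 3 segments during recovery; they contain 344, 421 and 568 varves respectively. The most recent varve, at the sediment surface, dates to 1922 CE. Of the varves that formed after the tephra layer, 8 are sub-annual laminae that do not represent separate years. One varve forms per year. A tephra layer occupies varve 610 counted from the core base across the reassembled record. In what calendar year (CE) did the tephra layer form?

1207 CE

Total varves = 344 + 421 + 568 = 1333.
Between varve 610 and the sediment surface there are 1333 − 610 = 723 varves.
Removing the 8 false varves leaves 723 − 8 = 715 true varves beyond the tephra layer.
The varve at the sediment surface is 1922 CE, so the tephra layer dates to 1922 − 715 = 1207 CE.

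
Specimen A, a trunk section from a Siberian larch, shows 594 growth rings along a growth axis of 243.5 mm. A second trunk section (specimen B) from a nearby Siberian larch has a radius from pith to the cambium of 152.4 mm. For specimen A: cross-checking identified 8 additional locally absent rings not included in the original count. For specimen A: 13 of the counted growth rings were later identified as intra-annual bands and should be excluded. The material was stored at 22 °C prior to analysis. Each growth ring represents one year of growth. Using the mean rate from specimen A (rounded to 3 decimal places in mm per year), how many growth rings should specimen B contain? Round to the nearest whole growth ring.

369 growth rings

Specimen A: correcting the raw count gives 594 − 13 + 8 = 589 true growth rings.
A: Extension rate ≈ 243.5 / 589 = 0.413 mm per year.
B spans 152.4 / 0.413 = 369.01 years ≈ 369 growth rings.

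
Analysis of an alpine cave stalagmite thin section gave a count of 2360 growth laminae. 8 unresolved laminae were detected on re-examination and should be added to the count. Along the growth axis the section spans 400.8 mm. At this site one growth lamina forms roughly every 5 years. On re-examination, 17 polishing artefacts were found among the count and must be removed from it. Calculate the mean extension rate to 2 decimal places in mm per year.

0.03 mm per year

True growth lamina count = 2360 − 17 + 8 = 2351.
2351 growth laminae at 5 years each span 2351 × 5 = 11755 years.
400.8 mm over 11755 years gives 400.8 / 11755 ≈ 0.03 mm per year.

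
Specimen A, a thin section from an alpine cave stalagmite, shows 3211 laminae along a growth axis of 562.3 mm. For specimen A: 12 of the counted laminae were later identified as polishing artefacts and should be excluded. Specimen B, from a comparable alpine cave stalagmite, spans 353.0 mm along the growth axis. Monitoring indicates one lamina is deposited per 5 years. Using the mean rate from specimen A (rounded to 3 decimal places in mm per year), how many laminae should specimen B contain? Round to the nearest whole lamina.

2017 laminae

Specimen A: after corrections the count is 3211 − 12 = 3199 laminae.
Specimen A: multiplying by 5 years per lamina: 3199 × 5 = 15995 years.
A: Mean rate = 562.3 mm / 15995 years ≈ 0.035 mm per year.
B spans 353.0 / 0.035 = 10085.71 years; at 5 years per lamina that is 10085.71 / 5 ≈ 2017 laminae.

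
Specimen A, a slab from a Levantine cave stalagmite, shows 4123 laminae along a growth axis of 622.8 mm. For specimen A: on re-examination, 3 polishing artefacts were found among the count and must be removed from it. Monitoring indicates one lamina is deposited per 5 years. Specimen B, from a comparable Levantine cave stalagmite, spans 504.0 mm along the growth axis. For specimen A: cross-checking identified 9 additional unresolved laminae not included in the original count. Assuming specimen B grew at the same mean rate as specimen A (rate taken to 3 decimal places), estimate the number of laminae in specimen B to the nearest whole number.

3360 laminae

Specimen A: true lamina count = 4123 − 3 + 9 = 4129.
Specimen A: at 5 years per lamina, 4129 × 5 = 20645 years.
A: 622.8 mm over 20645 years gives 622.8 / 20645 ≈ 0.030 mm/yr.
B spans 504.0 / 0.030 = 16800.00 years; at 5 years per lamina that is 16800.00 / 5 ≈ 3360 laminae.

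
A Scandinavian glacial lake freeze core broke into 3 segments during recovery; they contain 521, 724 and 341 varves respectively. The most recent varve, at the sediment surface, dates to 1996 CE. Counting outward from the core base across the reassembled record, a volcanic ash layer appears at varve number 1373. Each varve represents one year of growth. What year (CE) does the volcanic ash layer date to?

Total varves = 521 + 724 + 341 = 1586.
Between varve 1373 and the sediment surface there are 1586 − 1373 = 213 varves.
The varve at the sediment surface is 1996 CE, so the volcanic ash layer dates to 1996 − 213 = 1783 CE.

1783 CE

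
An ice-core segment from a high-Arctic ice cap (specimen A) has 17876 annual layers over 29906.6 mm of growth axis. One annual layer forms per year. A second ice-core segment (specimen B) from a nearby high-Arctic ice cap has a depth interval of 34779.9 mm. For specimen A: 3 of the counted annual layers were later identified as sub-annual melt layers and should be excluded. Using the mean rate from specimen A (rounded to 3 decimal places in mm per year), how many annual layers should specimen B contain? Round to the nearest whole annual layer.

Specimen A: correcting the raw count gives 17876 − 3 = 17873 true annual layers.
A: Extension rate ≈ 29906.6 / 17873 = 1.673 mm per year.
B spans 34779.9 / 1.673 = 20788.94 years ≈ 20789 annual layers.

20789 annual layers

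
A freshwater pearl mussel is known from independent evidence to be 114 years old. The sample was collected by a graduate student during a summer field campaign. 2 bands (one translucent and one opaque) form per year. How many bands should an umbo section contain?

228 bands

With 2 bands per year, 114 years would produce 114 × 2 = 228 bands.
So 228 bands should be present.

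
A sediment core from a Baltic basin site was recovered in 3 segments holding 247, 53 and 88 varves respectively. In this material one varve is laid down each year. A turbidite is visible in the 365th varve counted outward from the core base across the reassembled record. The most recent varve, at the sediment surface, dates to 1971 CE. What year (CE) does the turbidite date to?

Total varves = 247 + 53 + 88 = 388.
Between varve 365 and the sediment surface there are 388 − 365 = 23 varves.
1971 − 23 = 1948 CE.

1948 CE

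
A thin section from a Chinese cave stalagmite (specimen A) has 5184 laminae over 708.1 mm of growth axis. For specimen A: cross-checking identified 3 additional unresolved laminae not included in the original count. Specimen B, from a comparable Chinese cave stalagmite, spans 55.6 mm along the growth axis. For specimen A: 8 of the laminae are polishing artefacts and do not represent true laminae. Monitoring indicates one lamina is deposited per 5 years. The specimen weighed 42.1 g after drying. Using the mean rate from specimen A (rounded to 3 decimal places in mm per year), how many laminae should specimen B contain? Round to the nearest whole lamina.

412 laminae

Specimen A: true lamina count = 5184 − 8 + 3 = 5179.
Specimen A: 5179 laminae at 5 years each span 5179 × 5 = 25895 years.
A: Extension rate ≈ 708.1 / 25895 = 0.027 mm per year.
B spans 55.6 / 0.027 = 2059.26 years; at 5 years per lamina that is 2059.26 / 5 ≈ 412 laminae.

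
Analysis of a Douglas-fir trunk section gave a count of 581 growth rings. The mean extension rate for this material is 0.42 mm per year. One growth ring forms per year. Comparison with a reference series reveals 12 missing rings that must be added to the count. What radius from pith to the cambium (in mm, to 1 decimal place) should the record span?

249.1 mm

Adjusted count: 581 + 12 = 593 growth rings.
Length ≈ 0.42 × 593 = 249.1 mm.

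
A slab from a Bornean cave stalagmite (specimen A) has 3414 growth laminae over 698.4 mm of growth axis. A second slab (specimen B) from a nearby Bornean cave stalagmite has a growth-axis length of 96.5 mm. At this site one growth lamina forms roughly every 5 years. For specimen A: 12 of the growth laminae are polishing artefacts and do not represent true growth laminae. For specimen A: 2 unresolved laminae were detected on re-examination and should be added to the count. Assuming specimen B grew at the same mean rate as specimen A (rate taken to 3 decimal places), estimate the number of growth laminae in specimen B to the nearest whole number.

Specimen A: correcting the raw count gives 3414 − 12 + 2 = 3404 true growth laminae.
Specimen A: multiplying by 5 years per growth lamina: 3404 × 5 = 17020 years.
A: Mean rate = 698.4 mm / 17020 years ≈ 0.041 mm per year.
For B, 96.5 / 0.041 = 2353.66 years; at 5 years per growth lamina that is 2353.66 / 5 ≈ 471 growth laminae.

471 growth laminae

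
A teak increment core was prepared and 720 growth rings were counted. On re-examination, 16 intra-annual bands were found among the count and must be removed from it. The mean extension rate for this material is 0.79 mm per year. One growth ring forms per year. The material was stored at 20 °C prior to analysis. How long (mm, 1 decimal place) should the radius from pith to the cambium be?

True growth ring count = 720 − 16 = 704.
704 years at 0.79 mm/year gives 0.79 × 704 = 556.2 mm.

556.2 mm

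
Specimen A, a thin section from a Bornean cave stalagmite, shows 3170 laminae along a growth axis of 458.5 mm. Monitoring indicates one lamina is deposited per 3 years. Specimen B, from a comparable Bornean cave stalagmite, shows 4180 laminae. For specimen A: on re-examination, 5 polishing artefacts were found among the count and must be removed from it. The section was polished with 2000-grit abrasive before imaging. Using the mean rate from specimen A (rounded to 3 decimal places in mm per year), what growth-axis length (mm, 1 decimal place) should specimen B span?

601.9 mm

Specimen A: true lamina count = 3170 − 5 = 3165.
Specimen A: at 3 years per lamina, 3165 × 3 = 9495 years.
A: Mean rate = 458.5 mm / 9495 years ≈ 0.048 mm per year.
Specimen B: multiplying by 3 years per lamina: 4180 × 3 = 12540 years. For B, 0.048 mm/year × 12540 years = 601.9 mm.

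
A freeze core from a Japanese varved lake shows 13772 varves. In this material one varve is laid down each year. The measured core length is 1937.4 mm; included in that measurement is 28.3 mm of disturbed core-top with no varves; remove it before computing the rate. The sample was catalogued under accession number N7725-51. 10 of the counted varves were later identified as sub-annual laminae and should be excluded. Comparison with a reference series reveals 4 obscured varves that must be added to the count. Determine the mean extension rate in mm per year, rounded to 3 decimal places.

After corrections the count is 13772 − 10 + 4 = 13766 varves.
The growth record spans 1937.4 − 28.3 = 1909.1 mm.
Extension rate ≈ 1909.1 / 13766 = 0.139 mm per year.

0.139 mm per year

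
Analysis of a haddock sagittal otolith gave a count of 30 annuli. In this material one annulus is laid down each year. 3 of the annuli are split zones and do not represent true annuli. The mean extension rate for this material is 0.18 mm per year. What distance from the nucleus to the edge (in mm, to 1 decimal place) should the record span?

4.9 mm

Adjusted count: 30 − 3 = 27 annuli.
Predicted length = 0.18 mm/year × 27 years = 4.9 mm.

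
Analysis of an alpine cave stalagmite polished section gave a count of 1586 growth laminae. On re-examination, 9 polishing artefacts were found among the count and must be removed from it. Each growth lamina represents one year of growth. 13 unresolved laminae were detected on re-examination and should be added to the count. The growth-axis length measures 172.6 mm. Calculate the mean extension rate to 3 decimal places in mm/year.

0.109 mm/year

After corrections the count is 1586 − 9 + 13 = 1590 growth laminae.
Mean rate = 172.6 mm / 1590 years ≈ 0.109 mm/year.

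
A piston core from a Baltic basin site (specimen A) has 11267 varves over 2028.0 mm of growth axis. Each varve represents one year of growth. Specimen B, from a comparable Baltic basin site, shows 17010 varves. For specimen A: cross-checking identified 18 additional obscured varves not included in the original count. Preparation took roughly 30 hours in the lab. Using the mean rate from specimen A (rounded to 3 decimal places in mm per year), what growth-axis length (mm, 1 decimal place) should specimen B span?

3061.8 mm

Specimen A: after corrections the count is 11267 + 18 = 11285 varves.
A: Mean rate = 2028.0 mm / 11285 years ≈ 0.180 mm/yr.
B's length ≈ 0.180 × 17010 = 3061.8 mm.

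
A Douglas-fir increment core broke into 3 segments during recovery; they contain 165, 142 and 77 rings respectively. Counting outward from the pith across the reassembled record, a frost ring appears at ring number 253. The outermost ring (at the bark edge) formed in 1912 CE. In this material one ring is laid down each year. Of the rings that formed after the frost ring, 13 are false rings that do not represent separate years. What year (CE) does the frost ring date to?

1794 CE

Total rings = 165 + 142 + 77 = 384.
Between ring 253 and the bark edge there are 384 − 253 = 131 rings.
Excluding 13 false rings: 131 − 13 = 118.
The ring at the bark edge is 1912 CE, so the frost ring dates to 1912 − 118 = 1794 CE.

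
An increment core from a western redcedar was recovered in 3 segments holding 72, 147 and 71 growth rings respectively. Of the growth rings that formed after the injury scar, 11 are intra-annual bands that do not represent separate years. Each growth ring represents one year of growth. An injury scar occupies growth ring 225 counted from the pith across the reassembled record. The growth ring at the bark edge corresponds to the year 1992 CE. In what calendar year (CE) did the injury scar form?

Total growth rings = 72 + 147 + 71 = 290.
Between growth ring 225 and the bark edge there are 290 − 225 = 65 growth rings.
Excluding 11 false growth rings: 65 − 11 = 54.
Counting back 54 years from 1992 CE places the injury scar in 1992 − 54 = 1938 CE.

1938 CE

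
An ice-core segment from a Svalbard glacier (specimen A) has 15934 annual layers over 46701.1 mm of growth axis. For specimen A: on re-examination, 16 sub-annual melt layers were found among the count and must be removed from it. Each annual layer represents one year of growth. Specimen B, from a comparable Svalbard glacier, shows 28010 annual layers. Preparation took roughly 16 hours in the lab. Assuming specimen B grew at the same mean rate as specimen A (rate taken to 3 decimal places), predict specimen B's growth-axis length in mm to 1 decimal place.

82181.3 mm

Specimen A: adjusted count: 15934 − 16 = 15918 annual layers.
A: 46701.1 mm over 15918 years gives 46701.1 / 15918 ≈ 2.934 mm/year.
Length of B = 2.934 × 28010 = 82181.3 mm.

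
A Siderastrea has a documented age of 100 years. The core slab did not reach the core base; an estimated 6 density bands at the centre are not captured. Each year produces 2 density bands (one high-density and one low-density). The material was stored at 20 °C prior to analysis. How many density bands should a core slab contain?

Expected density bands: 100 × 2 = 200.
Subtracting the 6 density bands not captured gives 200 − 6 = 194 density bands in the record.

194 density bands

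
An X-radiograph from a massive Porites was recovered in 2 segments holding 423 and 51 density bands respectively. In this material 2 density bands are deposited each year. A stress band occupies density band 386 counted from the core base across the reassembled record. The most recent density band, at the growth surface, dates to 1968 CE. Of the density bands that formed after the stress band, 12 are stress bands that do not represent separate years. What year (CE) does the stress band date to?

Total density bands = 423 + 51 = 474.
Between density band 386 and the growth surface there are 474 − 386 = 88 density bands.
Removing the 12 false density bands leaves 88 − 12 = 76 true density bands beyond the stress band.
With 2 density bands per year, 76 / 2 = 38 years.
Counting back 38 years from 1968 CE places the stress band in 1968 − 38 = 1930 CE.

1930 CE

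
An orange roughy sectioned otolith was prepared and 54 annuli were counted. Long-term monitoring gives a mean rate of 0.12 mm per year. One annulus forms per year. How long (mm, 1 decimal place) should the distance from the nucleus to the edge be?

6.5 mm

The record spans 54 years at 0.12 mm per year.
Predicted length = 0.12 mm/year × 54 years = 6.5 mm.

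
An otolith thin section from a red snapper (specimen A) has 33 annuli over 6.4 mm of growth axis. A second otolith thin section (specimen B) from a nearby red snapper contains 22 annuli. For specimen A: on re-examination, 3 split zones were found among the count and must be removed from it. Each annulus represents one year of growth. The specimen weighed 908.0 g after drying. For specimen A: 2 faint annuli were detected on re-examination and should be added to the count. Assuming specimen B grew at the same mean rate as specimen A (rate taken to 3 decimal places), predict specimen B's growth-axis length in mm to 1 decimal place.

Specimen A: true annulus count = 33 − 3 + 2 = 32.
A: Extension rate ≈ 6.4 / 32 = 0.200 mm/yr.
B's length ≈ 0.200 × 22 = 4.4 mm.

4.4 mm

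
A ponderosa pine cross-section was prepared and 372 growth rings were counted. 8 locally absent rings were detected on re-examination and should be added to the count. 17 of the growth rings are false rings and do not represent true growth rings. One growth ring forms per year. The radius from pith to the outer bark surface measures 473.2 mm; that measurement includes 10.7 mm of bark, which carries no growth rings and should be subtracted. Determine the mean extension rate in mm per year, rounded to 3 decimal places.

1.274 mm per year

After corrections the count is 372 − 17 + 8 = 363 growth rings.
The growth record spans 473.2 − 10.7 = 462.5 mm.
Extension rate ≈ 462.5 / 363 = 1.274 mm per year.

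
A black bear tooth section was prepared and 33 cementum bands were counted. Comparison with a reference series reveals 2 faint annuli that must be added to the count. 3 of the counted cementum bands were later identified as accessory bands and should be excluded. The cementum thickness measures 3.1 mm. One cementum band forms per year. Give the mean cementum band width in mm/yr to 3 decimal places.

True cementum band count = 33 − 3 + 2 = 32.
Mean rate = 3.1 mm / 32 years ≈ 0.097 mm/yr.

0.097 mm/yr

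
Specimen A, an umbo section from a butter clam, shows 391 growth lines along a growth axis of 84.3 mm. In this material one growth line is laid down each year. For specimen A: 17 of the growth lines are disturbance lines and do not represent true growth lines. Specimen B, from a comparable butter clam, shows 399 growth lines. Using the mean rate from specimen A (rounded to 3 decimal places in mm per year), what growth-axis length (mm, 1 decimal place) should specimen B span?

Specimen A: true growth line count = 391 − 17 = 374.
A: Extension rate ≈ 84.3 / 374 = 0.225 mm/yr.
B's length ≈ 0.225 × 399 = 89.8 mm.

89.8 mm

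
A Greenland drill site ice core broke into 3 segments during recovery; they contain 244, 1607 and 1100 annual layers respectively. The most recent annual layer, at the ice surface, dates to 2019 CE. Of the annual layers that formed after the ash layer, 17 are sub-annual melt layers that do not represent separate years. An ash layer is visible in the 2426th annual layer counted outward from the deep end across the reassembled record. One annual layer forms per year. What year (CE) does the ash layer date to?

1511 CE

Total annual layers = 244 + 1607 + 1100 = 2951.
2951 − 2426 = 525 annual layers lie beyond the ash layer toward the ice surface.
Removing the 17 false annual layers leaves 525 − 17 = 508 true annual layers beyond the ash layer.
Counting back 508 years from 2019 CE places the ash layer in 2019 − 508 = 1511 CE.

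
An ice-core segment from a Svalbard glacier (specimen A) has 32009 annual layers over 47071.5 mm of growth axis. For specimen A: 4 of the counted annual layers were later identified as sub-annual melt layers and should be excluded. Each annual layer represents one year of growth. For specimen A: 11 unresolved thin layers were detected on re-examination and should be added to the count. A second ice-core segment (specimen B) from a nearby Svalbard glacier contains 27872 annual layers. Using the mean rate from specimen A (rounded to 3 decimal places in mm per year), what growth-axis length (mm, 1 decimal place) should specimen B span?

Specimen A: correcting the raw count gives 32009 − 4 + 11 = 32016 true annual layers.
A: Extension rate ≈ 47071.5 / 32016 = 1.470 mm/yr.
Length of B = 1.470 × 27872 = 40971.8 mm.

40971.8 mm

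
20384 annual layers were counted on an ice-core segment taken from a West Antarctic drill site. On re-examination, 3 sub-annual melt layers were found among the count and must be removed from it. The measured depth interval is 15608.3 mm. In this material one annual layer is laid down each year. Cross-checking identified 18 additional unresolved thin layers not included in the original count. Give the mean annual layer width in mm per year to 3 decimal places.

Adjusted count: 20384 − 3 + 18 = 20399 annual layers.
Mean rate = 15608.3 mm / 20399 years ≈ 0.765 mm per year.

0.765 mm per year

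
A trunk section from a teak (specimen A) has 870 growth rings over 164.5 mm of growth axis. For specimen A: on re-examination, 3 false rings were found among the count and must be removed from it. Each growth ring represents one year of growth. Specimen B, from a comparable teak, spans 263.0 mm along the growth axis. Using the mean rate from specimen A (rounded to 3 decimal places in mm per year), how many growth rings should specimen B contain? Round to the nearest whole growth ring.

Specimen A: correcting the raw count gives 870 − 3 = 867 true growth rings.
A: 164.5 mm over 867 years gives 164.5 / 867 ≈ 0.190 mm/yr.
B spans 263.0 / 0.190 = 1384.21 years ≈ 1384 growth rings.

1384 growth rings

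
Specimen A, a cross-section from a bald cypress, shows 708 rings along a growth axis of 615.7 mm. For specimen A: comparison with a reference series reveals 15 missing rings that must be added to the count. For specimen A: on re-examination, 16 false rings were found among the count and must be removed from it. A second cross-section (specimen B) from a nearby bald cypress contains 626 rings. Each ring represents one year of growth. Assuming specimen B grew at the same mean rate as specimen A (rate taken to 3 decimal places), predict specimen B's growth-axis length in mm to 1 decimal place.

Specimen A: adjusted count: 708 − 16 + 15 = 707 rings.
A: 615.7 mm over 707 years gives 615.7 / 707 ≈ 0.871 mm per year.
Length of B = 0.871 × 626 = 545.2 mm.

545.2 mm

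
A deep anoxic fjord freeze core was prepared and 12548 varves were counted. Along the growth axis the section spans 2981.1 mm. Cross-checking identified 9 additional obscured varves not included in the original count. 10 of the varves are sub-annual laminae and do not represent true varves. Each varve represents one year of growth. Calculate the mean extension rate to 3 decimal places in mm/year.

0.238 mm/year

Correcting the raw count gives 12548 − 10 + 9 = 12547 true varves.
2981.1 mm over 12547 years gives 2981.1 / 12547 ≈ 0.238 mm/year.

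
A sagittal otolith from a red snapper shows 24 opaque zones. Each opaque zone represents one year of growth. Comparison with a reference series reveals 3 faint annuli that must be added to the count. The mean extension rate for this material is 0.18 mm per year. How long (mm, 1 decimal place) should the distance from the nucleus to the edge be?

4.9 mm

Correcting the raw count gives 24 + 3 = 27 true opaque zones.
27 years at 0.18 mm/year gives 0.18 × 27 = 4.9 mm.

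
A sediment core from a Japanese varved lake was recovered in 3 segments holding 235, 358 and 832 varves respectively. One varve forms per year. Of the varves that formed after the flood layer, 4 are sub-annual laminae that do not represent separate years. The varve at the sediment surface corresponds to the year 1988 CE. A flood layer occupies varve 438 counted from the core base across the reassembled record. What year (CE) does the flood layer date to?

1005 CE

Total varves = 235 + 358 + 832 = 1425.
1425 − 438 = 987 varves lie beyond the flood layer toward the sediment surface.
Excluding 4 false varves: 987 − 4 = 983.
1988 − 983 = 1005 CE.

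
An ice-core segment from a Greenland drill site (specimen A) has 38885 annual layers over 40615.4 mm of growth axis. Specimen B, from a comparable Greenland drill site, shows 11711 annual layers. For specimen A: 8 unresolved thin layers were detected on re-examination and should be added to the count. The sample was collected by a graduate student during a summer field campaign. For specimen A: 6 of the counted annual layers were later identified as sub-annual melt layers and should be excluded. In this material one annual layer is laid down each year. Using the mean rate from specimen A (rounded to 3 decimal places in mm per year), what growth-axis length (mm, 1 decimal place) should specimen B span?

Specimen A: adjusted count: 38885 − 6 + 8 = 38887 annual layers.
A: 40615.4 mm over 38887 years gives 40615.4 / 38887 ≈ 1.044 mm per year.
B's length ≈ 1.044 × 11711 = 12226.3 mm.

12226.3 mm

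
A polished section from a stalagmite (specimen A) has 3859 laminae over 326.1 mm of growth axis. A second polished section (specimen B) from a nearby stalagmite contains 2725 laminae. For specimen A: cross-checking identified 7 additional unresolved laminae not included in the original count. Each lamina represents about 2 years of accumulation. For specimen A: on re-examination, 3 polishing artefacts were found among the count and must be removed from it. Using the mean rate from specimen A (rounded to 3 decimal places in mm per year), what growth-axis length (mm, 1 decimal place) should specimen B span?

228.9 mm

Specimen A: correcting the raw count gives 3859 − 3 + 7 = 3863 true laminae.
Specimen A: at 2 years per lamina, 3863 × 2 = 7726 years.
A: 326.1 mm over 7726 years gives 326.1 / 7726 ≈ 0.042 mm per year.
Specimen B: 2725 laminae at 2 years each span 2725 × 2 = 5450 years. B's length ≈ 0.042 × 5450 = 228.9 mm.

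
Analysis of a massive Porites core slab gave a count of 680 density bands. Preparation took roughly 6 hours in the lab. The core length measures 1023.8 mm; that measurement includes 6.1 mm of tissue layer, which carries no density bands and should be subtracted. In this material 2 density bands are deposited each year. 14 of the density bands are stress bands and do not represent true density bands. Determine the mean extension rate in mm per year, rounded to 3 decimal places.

3.056 mm per year

Adjusted count: 680 − 14 = 666 density bands.
666 density bands at 2 per year is 666 / 2 = 333 years.
The growth record spans 1023.8 − 6.1 = 1017.7 mm.
Mean rate = 1017.7 mm / 333 years ≈ 3.056 mm per year.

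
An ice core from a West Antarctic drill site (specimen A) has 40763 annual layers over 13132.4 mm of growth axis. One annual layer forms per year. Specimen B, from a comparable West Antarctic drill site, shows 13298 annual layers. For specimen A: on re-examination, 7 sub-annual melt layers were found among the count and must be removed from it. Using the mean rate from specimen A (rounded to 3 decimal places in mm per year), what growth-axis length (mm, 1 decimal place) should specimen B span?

4282.0 mm

Specimen A: correcting the raw count gives 40763 − 7 = 40756 true annual layers.
A: Mean rate = 13132.4 mm / 40756 years ≈ 0.322 mm/year.
For B, 0.322 mm/year × 13298 years = 4282.0 mm.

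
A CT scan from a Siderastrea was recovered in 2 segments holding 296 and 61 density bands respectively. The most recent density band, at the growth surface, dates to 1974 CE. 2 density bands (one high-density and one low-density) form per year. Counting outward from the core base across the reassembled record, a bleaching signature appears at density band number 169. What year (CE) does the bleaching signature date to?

Total density bands = 296 + 61 = 357.
357 − 169 = 188 density bands lie beyond the bleaching signature toward the growth surface.
Dividing by 2 density bands per year: 188 / 2 = 94 years.
1974 − 94 = 1880 CE.

1880 CE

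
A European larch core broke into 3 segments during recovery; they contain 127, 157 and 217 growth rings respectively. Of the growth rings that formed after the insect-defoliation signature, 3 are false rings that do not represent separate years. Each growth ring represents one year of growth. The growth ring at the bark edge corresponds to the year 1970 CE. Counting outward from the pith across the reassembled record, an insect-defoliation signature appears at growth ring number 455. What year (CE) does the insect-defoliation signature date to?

Total growth rings = 127 + 157 + 217 = 501.
Between growth ring 455 and the bark edge there are 501 − 455 = 46 growth rings.
46 − 3 false = 43 true growth rings after the insect-defoliation signature.
1970 − 43 = 1927 CE.

1927 CE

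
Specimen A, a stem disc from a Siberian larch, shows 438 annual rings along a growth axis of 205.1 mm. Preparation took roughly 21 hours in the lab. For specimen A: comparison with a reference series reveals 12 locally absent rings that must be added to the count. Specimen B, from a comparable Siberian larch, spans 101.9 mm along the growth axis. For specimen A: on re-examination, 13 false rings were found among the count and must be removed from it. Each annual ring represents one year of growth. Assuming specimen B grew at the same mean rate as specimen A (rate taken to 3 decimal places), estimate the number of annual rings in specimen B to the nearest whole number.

217 annual rings

Specimen A: true annual ring count = 438 − 13 + 12 = 437.
A: Mean rate = 205.1 mm / 437 years ≈ 0.469 mm per year.
Specimen B: 101.9 mm / 0.469 mm per year = 217.27 years ≈ 217 annual rings.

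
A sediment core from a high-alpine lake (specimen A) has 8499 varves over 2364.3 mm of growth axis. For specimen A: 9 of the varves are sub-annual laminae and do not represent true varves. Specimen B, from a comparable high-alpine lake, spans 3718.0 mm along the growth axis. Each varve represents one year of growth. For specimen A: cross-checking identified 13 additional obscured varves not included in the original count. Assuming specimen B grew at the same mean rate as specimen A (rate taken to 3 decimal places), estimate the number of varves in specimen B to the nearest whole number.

13374 varves

Specimen A: correcting the raw count gives 8499 − 9 + 13 = 8503 true varves.
A: Mean rate = 2364.3 mm / 8503 years ≈ 0.278 mm/year.
Specimen B: 3718.0 mm / 0.278 mm per year = 13374.10 years ≈ 13374 varves.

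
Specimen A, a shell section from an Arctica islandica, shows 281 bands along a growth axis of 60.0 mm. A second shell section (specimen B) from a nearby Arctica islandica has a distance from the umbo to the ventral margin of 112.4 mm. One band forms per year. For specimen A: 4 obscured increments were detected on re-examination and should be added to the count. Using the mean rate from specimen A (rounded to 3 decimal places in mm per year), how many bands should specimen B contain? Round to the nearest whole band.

533 bands

Specimen A: adjusted count: 281 + 4 = 285 bands.
A: Extension rate ≈ 60.0 / 285 = 0.211 mm/year.
B spans 112.4 / 0.211 = 532.70 years ≈ 533 bands.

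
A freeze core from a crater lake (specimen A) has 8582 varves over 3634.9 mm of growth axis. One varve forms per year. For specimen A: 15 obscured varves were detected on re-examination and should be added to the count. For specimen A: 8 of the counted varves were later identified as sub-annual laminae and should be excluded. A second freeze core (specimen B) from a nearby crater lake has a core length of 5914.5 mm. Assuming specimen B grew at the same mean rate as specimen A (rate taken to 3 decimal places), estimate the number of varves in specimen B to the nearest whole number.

13982 varves

Specimen A: adjusted count: 8582 − 8 + 15 = 8589 varves.
A: Extension rate ≈ 3634.9 / 8589 = 0.423 mm/year.
B spans 5914.5 / 0.423 = 13982.27 years ≈ 13982 varves.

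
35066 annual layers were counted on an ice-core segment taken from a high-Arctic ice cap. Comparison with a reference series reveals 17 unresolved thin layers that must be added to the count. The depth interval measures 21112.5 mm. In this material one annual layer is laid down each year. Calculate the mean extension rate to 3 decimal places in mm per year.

Adjusted count: 35066 + 17 = 35083 annual layers.
Extension rate ≈ 21112.5 / 35083 = 0.602 mm per year.

0.602 mm per year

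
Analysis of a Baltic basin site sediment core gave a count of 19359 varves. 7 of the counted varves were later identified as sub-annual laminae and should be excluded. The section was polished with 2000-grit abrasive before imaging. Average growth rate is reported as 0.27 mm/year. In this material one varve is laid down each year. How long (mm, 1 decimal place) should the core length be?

Adjusted count: 19359 − 7 = 19352 varves.
Length ≈ 0.27 × 19352 = 5225.0 mm.

5225.0 mm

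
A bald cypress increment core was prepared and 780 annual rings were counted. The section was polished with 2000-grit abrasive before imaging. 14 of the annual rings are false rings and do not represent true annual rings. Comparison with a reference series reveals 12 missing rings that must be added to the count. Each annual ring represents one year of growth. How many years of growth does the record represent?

778 years

Correcting the raw count gives 780 − 14 + 12 = 778 true annual rings.
At one annual ring per year, that is 778 years.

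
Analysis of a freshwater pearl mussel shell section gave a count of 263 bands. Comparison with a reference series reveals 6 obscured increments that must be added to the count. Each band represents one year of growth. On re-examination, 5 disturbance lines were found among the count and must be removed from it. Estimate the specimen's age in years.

Correcting the raw count gives 263 − 5 + 6 = 264 true bands.
At one band per year, that is 264 years.

264 years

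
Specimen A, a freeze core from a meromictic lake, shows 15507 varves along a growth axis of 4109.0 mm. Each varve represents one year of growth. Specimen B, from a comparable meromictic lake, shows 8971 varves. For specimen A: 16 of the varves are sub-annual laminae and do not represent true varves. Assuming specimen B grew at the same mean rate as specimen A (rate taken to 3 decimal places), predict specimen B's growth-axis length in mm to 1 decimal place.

Specimen A: after corrections the count is 15507 − 16 = 15491 varves.
A: Mean rate = 4109.0 mm / 15491 years ≈ 0.265 mm/yr.
B's length ≈ 0.265 × 8971 = 2377.3 mm.

2377.3 mm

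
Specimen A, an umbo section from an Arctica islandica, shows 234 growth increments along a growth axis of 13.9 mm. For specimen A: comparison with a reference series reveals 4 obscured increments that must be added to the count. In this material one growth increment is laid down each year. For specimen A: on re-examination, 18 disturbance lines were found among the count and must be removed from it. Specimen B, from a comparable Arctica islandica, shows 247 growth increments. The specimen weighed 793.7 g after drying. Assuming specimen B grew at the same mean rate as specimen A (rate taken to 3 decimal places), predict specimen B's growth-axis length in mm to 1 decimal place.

Specimen A: true growth increment count = 234 − 18 + 4 = 220.
A: 13.9 mm over 220 years gives 13.9 / 220 ≈ 0.063 mm/yr.
For B, 0.063 mm/year × 247 years = 15.6 mm.

15.6 mm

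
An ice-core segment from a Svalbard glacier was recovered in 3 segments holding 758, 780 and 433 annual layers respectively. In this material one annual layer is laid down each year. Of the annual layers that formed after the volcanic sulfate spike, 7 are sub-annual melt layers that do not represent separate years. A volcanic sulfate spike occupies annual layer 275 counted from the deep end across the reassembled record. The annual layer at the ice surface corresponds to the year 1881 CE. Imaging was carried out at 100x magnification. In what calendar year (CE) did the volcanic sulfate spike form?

192 CE

Total annual layers = 758 + 780 + 433 = 1971.
1971 − 275 = 1696 annual layers lie beyond the volcanic sulfate spike toward the ice surface.
Removing the 7 false annual layers leaves 1696 − 7 = 1689 true annual layers beyond the volcanic sulfate spike.
1881 − 1689 = 192 CE.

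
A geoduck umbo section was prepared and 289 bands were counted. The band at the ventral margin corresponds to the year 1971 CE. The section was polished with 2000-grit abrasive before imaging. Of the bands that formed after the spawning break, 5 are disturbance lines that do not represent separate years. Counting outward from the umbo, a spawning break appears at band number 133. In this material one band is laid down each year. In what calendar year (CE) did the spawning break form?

Between band 133 and the ventral margin there are 289 − 133 = 156 bands.
156 − 5 false = 151 true bands after the spawning break.
1971 − 151 = 1820 CE.

1820 CE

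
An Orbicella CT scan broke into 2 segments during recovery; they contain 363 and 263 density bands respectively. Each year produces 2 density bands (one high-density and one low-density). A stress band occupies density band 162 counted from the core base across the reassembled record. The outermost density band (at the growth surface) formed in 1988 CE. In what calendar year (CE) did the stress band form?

1756 CE

Total density bands = 363 + 263 = 626.
The stress band sits at density band 162 from the core base, so 626 − 162 = 464 density bands formed after it.
464 density bands at 2 per year is 464 / 2 = 232 years.
Counting back 232 years from 1988 CE places the stress band in 1988 − 232 = 1756 CE.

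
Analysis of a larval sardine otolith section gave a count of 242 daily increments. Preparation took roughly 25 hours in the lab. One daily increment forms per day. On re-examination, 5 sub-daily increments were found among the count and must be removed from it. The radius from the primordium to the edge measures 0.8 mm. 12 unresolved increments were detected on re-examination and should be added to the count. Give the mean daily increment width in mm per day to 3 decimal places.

0.003 mm per day

True daily increment count = 242 − 5 + 12 = 249.
0.8 mm over 249 days gives 0.8 / 249 ≈ 0.003 mm per day.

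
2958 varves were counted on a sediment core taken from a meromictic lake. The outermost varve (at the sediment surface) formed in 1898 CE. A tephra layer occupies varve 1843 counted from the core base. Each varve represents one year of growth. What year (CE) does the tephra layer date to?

2958 − 1843 = 1115 varves lie beyond the tephra layer toward the sediment surface.
The varve at the sediment surface is 1898 CE, so the tephra layer dates to 1898 − 1115 = 783 CE.

783 CE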